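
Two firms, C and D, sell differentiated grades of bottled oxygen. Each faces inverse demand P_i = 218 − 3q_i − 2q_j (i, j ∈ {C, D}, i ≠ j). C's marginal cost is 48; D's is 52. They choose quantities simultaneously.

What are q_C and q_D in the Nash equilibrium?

Firm C's profit: π = q_C(218 − 3q_C − 2q_D) − 48q_C.
∂π/∂q_C = 170 − 6q_C − 2q_D = 0 ⇒ q_C = 85/3 − (1/3)q_D.
Similarly q_D = 83/3 − (1/3)q_C.
Plugging q_D into C's best response: q_C = 85/3 − (1/3)(83/3 − (1/3)q_C) ⇒ (8/9)q_C = 172/9, so q_C = 21.5.
Then q_D = 83/3 − (1/3)·21.5 = 20.5.

21.5, 20.5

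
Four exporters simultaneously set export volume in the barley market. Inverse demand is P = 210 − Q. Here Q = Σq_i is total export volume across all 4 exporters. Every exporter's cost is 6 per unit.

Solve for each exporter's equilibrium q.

40.8

A representative exporter's profit is π_i = q_i(210 − Q) − 6q_i, with Q = q_i + Σ_{j≠i} q_j.
First-order condition: 204 − 2q_i − Σ_{j≠i} q_j = 0.
Imposing symmetry (q_j = q for all j) turns Σ_{j≠i} q_j into 3q, so 204 = 5q and q = 40.8.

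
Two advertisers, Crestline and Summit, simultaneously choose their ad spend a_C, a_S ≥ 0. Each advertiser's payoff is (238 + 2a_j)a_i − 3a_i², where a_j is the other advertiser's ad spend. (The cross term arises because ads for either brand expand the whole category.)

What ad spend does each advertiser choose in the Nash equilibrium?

Crestline's payoff is (238 + 2a_S)a_C − 3a_C².
∂π/∂a_C = 238 + 2a_S − 6a_C = 0, so a_C = 119/3 + (1/3)a_S.
The game is symmetric, so in equilibrium a_S = a_C: the reaction function gives (2/3)a_C = 119/3, hence a_C = 59.5.

59.5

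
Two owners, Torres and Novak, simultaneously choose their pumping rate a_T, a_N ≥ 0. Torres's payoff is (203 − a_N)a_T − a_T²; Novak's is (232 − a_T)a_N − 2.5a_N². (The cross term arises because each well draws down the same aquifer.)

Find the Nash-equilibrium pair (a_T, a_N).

87, 29

Expanding Torres's payoff: 203a_T − a_Na_T − a_T².
∂π/∂a_T = 203 − a_N − 2a_T = 0, so a_T = 101.5 − 0.5a_N.
Likewise for Novak: a_N = 46.4 − 0.2a_T.
Plugging a_N into Torres's best response: a_T = 101.5 − 0.5(46.4 − 0.2a_T) ⇒ 0.9a_T = 78.3, so a_T = 87.
Then a_N = 46.4 − 0.2·87 = 29.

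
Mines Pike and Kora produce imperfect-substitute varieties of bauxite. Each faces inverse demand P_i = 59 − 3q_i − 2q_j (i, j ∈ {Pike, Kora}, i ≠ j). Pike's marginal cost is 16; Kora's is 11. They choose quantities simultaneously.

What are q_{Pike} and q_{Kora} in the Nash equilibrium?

5.0625, 6.3125

Mine Pike's profit: π = q_{Pike}(59 − 3q_{Pike} − 2q_{Kora}) − 16q_{Pike}.
∂π/∂q_{Pike} = 43 − 6q_{Pike} − 2q_{Kora} = 0 ⇒ q_{Pike} = 43/6 − (1/3)q_{Kora}.
Similarly q_{Kora} = 8 − (1/3)q_{Pike}.
Solving the two reaction functions simultaneously: (1 − (−1/3)(−1/3))q_{Pike} = 43/6 − (1/3)·8, so (8/9)q_{Pike} = 4.5 and q_{Pike} = 5.0625.
Then q_{Kora} = 8 − (1/3)·5.0625 = 6.3125.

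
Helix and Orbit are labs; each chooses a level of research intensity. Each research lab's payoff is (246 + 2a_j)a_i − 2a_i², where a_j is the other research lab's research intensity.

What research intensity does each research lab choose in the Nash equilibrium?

Helix's payoff is (246 + 2a_O)a_H − 2a_H².
∂π/∂a_H = 246 + 2a_O − 4a_H = 0, so a_H = 61.5 + 0.5a_O.
Setting a_H = a_O in the reaction function: a_H = 61.5 + 0.5a_H, so a_H = 61.5 / 0.5 = 123.

123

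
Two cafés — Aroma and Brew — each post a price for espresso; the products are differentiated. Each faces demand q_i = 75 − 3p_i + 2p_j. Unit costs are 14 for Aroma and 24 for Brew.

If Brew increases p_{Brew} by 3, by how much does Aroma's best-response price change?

1

Aroma's profit: π = (p_{Aroma} − 14)(75 − 3p_{Aroma} + 2p_{Brew}).
∂π/∂p_{Aroma} = 117 − 6p_{Aroma} + 2p_{Brew} = 0 ⇒ p_{Aroma} = 19.5 + (1/3)p_{Brew}.
The reaction-function slope is 1/3, so a 3-unit rise in p_{Brew} moves p_{Aroma} by 1/3 × 3 = 1. Aroma's best response rises — the actions are strategic complements.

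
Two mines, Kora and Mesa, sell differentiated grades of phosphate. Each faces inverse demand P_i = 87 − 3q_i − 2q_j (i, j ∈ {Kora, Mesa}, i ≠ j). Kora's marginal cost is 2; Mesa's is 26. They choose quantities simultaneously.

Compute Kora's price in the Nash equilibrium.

Mine Kora's profit: π = q_{Kora}(87 − 3q_{Kora} − 2q_{Mesa}) − 2q_{Kora}.
∂π/∂q_{Kora} = 85 − 6q_{Kora} − 2q_{Mesa} = 0 ⇒ q_{Kora} = 85/6 − (1/3)q_{Mesa}.
Similarly q_{Mesa} = 61/6 − (1/3)q_{Kora}.
Solving the two reaction functions simultaneously: (1 − (−1/3)(−1/3))q_{Kora} = 85/6 − (1/3)·(61/6), so (8/9)q_{Kora} = 97/9 and q_{Kora} = 12.125.
Then q_{Mesa} = 61/6 − (1/3)·12.125 = 6.125.
P_{Kora} = 87 − 3·12.125 − 2·6.125 = 38.375.

38.375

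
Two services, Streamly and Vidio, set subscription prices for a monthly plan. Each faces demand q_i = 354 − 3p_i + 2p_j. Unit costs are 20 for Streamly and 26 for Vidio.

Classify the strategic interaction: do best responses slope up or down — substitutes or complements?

Streamly's profit: π = (p_{Streamly} − 20)(354 − 3p_{Streamly} + 2p_{Vidio}).
∂π/∂p_{Streamly} = 414 − 6p_{Streamly} + 2p_{Vidio} = 0 ⇒ p_{Streamly} = 69 + (1/3)p_{Vidio}.
The best-response slope dp_{Streamly}/dp_{Vidio} = 1/3 > 0: the reaction function is upward-sloping, so the choices are strategic complements.

strategic complements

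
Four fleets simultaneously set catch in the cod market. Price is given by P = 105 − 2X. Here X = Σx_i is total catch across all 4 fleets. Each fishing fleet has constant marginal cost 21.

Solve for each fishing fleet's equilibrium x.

8.4

A representative fishing fleet's profit is π_i = x_i(105 − 2X) − 21x_i, with X = x_i + Σ_{j≠i} x_j.
First-order condition: 84 − 4x_i − 2Σ_{j≠i} x_j = 0.
With identical fishing fleets, set every x_j = x: then 84 − 4x − 6x = 0, i.e. x = 84/10 = 8.4.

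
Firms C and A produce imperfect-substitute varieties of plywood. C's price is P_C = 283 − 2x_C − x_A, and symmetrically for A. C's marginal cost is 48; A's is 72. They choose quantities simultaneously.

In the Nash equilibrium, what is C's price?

Firm C's profit: π = x_C(283 − 2x_C − x_A) − 48x_C.
∂π/∂x_C = 235 − 4x_C − x_A = 0 ⇒ x_C = 58.75 − 0.25x_A.
Similarly x_A = 52.75 − 0.25x_C.
Substituting the second reaction function into the first: x_C = 58.75 − 0.25(52.75 − 0.25x_C), which gives 0.9375x_C = 45.5625 ⇒ x_C = 48.6.
Then x_A = 52.75 − 0.25·48.6 = 40.6.
P_C = 283 − 2·48.6 − 40.6 = 145.2.

145.2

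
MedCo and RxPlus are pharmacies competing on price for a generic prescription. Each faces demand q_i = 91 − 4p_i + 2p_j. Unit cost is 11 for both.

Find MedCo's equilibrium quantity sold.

46

MedCo's profit: π = (p_{MedCo} − 11)(91 − 4p_{MedCo} + 2p_{RxPlus}).
∂π/∂p_{MedCo} = 135 − 8p_{MedCo} + 2p_{RxPlus} = 0 ⇒ p_{MedCo} = 16.875 + 0.25p_{RxPlus}.
Setting p_{MedCo} = p_{RxPlus} in the reaction function: p_{MedCo} = 16.875 + 0.25p_{MedCo}, so p_{MedCo} = 16.875 / 0.75 = 22.5.
q_{MedCo} = 91 − 4·22.5 + 2·22.5 = 46.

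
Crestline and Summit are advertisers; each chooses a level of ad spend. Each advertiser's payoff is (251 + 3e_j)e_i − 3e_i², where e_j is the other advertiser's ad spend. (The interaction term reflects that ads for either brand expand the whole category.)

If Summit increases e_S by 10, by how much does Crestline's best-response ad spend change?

Crestline's payoff is (251 + 3e_S)e_C − 3e_C².
∂π/∂e_C = 251 + 3e_S − 6e_C = 0, so e_C = 251/6 + 0.5e_S.
The reaction-function slope is 0.5, so a 10-unit rise in e_S moves e_C by 0.5 × 10 = 5. Crestline's best response rises — the actions are strategic complements.

5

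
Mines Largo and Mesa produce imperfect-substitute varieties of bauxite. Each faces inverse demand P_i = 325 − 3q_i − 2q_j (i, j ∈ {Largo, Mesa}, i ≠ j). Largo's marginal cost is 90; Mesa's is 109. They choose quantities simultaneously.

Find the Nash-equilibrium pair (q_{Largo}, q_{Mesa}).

Mine Largo's profit: π = q_{Largo}(325 − 3q_{Largo} − 2q_{Mesa}) − 90q_{Largo}.
∂π/∂q_{Largo} = 235 − 6q_{Largo} − 2q_{Mesa} = 0 ⇒ q_{Largo} = 235/6 − (1/3)q_{Mesa}.
Similarly q_{Mesa} = 36 − (1/3)q_{Largo}.
Solving the two reaction functions simultaneously: (1 − (−1/3)(−1/3))q_{Largo} = 235/6 − (1/3)·36, so (8/9)q_{Largo} = 163/6 and q_{Largo} = 30.5625.
Then q_{Mesa} = 36 − (1/3)·30.5625 = 25.8125.

30.5625, 25.8125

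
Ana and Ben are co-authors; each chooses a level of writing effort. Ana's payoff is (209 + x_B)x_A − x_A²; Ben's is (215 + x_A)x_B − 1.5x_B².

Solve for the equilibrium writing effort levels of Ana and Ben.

168.4, 127.8

Expanding Ana's payoff: 209x_A + x_Bx_A − x_A².
∂π/∂x_A = 209 + x_B − 2x_A = 0, so x_A = 104.5 + 0.5x_B.
Likewise for Ben: x_B = 215/3 + (1/3)x_A.
Substituting the second reaction function into the first: x_A = 104.5 + 0.5(215/3 + (1/3)x_A), which gives (5/6)x_A = 421/3 ⇒ x_A = 168.4.
Then x_B = 215/3 + (1/3)·168.4 = 127.8.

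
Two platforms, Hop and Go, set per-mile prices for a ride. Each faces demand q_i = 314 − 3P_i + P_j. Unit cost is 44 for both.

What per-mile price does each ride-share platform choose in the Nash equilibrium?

89.2

Hop's profit: π = (P_{Hop} − 44)(314 − 3P_{Hop} + P_{Go}).
∂π/∂P_{Hop} = 446 − 6P_{Hop} + P_{Go} = 0 ⇒ P_{Hop} = 223/3 + (1/6)P_{Go}.
Setting P_{Hop} = P_{Go} in the reaction function: P_{Hop} = 223/3 + (1/6)P_{Hop}, so P_{Hop} = (223/3) / (5/6) = 89.2.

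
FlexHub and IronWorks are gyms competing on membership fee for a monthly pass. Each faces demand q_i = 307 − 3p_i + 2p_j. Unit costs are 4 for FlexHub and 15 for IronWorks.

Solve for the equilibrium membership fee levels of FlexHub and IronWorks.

81.8125, 85.9375

FlexHub's profit: π = (p_{FlexHub} − 4)(307 − 3p_{FlexHub} + 2p_{IronWorks}).
∂π/∂p_{FlexHub} = 319 − 6p_{FlexHub} + 2p_{IronWorks} = 0 ⇒ p_{FlexHub} = 319/6 + (1/3)p_{IronWorks}.
Similarly p_{IronWorks} = 176/3 + (1/3)p_{FlexHub}.
Substituting the second reaction function into the first: p_{FlexHub} = 319/6 + (1/3)(176/3 + (1/3)p_{FlexHub}), which gives (8/9)p_{FlexHub} = 1309/18 ⇒ p_{FlexHub} = 81.8125.
Then p_{IronWorks} = 176/3 + (1/3)·81.8125 = 85.9375.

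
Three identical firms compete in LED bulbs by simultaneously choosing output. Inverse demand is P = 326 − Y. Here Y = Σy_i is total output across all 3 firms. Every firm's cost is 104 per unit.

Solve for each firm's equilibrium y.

A representative firm's profit is π_i = y_i(326 − Y) − 104y_i, with Y = y_i + Σ_{j≠i} y_j.
First-order condition: 222 − 2y_i − Σ_{j≠i} y_j = 0.
Imposing symmetry (y_j = y for all j) turns Σ_{j≠i} y_j into 2y, so 222 = 4y and y = 55.5.

55.5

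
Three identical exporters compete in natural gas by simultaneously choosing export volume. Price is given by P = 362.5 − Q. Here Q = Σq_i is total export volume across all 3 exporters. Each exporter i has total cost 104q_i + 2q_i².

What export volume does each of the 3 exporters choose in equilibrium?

A representative exporter's profit is π_i = q_i(362.5 − Q) − 104q_i − 2q_i², with Q = q_i + Σ_{j≠i} q_j.
First-order condition: 258.5 − 6q_i − Σ_{j≠i} q_j = 0.
Imposing symmetry (q_j = q for all j) turns Σ_{j≠i} q_j into 2q, so 258.5 = 8q and q = 32.3125.

32.3125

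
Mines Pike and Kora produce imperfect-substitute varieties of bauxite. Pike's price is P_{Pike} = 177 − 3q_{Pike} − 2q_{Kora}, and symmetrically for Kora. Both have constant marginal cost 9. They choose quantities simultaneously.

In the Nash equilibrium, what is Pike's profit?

1323

Mine Pike's profit: π = q_{Pike}(177 − 3q_{Pike} − 2q_{Kora}) − 9q_{Pike}.
∂π/∂q_{Pike} = 168 − 6q_{Pike} − 2q_{Kora} = 0 ⇒ q_{Pike} = 28 − (1/3)q_{Kora}.
The game is symmetric, so in equilibrium q_{Kora} = q_{Pike}: the reaction function gives (4/3)q_{Pike} = 28, hence q_{Pike} = 21.
P_{Pike} = 177 − 3·21 − 2·21 = 72.
Profit = (72 − 9)·21 = 1323.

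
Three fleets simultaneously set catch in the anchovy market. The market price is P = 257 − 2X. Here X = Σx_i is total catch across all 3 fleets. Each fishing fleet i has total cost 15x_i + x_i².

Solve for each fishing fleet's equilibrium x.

24.2

A representative fishing fleet's profit is π_i = x_i(257 − 2X) − 15x_i − x_i², with X = x_i + Σ_{j≠i} x_j.
First-order condition: 242 − 6x_i − 2Σ_{j≠i} x_j = 0.
With identical fishing fleets, set every x_j = x: then 242 − 6x − 4x = 0, i.e. x = 242/10 = 24.2.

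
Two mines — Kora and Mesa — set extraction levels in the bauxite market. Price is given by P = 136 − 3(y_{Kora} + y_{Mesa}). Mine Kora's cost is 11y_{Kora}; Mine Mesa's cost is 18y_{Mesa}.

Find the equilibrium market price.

Mine Kora's profit: π = y_{Kora}(136 − 3(y_{Kora} + y_{Mesa})) − 11y_{Kora}.
∂π/∂y_{Kora} = 125 − 6y_{Kora} − 3y_{Mesa} = 0, so y_{Kora} = 125/6 − 0.5y_{Mesa}.
By the same steps for Mesa: y_{Mesa} = 59/3 − 0.5y_{Kora}.
Substituting the second reaction function into the first: y_{Kora} = 125/6 − 0.5(59/3 − 0.5y_{Kora}), which gives 0.75y_{Kora} = 11 ⇒ y_{Kora} = 44/3.
Then y_{Mesa} = 59/3 − 0.5·(44/3) = 37/3.
Equilibrium price: P = 136 − 3·27 = 55.

55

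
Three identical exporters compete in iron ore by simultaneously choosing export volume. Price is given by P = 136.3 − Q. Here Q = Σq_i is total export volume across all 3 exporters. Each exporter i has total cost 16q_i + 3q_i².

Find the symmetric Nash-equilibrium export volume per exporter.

A representative exporter's profit is π_i = q_i(136.3 − Q) − 16q_i − 3q_i², with Q = q_i + Σ_{j≠i} q_j.
First-order condition: 120.3 − 8q_i − Σ_{j≠i} q_j = 0.
In a symmetric equilibrium every exporter chooses the same q, so Σ_{j≠i} q_j = 2q. The condition becomes 120.3 − 10q = 0, giving q = 120.3/10 = 12.03.

12.03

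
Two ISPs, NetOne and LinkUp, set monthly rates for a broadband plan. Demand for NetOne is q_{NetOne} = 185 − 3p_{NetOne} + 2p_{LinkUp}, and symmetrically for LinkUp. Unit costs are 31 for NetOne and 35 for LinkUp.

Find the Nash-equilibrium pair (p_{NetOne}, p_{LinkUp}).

70.25, 71.75

NetOne's profit: π = (p_{NetOne} − 31)(185 − 3p_{NetOne} + 2p_{LinkUp}).
∂π/∂p_{NetOne} = 278 − 6p_{NetOne} + 2p_{LinkUp} = 0 ⇒ p_{NetOne} = 139/3 + (1/3)p_{LinkUp}.
Similarly p_{LinkUp} = 145/3 + (1/3)p_{NetOne}.
Substituting the second reaction function into the first: p_{NetOne} = 139/3 + (1/3)(145/3 + (1/3)p_{NetOne}), which gives (8/9)p_{NetOne} = 562/9 ⇒ p_{NetOne} = 70.25.
Then p_{LinkUp} = 145/3 + (1/3)·70.25 = 71.75.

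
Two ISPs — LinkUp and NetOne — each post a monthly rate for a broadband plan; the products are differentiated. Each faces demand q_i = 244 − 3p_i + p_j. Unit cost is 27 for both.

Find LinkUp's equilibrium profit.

LinkUp's profit: π = (p_{LinkUp} − 27)(244 − 3p_{LinkUp} + p_{NetOne}).
∂π/∂p_{LinkUp} = 325 − 6p_{LinkUp} + p_{NetOne} = 0 ⇒ p_{LinkUp} = 325/6 + (1/6)p_{NetOne}.
By symmetry p_{NetOne} = p_{LinkUp}; substituting into the reaction function, (5/6)p_{LinkUp} = 325/6 and p_{LinkUp} = 65.
q_{LinkUp} = 244 − 3·65 + 65 = 114.
Profit = (65 − 27)·114 = 4332.

4332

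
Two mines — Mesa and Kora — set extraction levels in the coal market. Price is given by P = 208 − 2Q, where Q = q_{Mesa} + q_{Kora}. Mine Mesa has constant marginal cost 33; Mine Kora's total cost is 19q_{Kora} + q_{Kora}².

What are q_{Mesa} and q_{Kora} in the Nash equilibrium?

Mine Mesa's profit: π = q_{Mesa}(208 − 2(q_{Mesa} + q_{Kora})) − 33q_{Mesa}.
∂π/∂q_{Mesa} = 175 − 4q_{Mesa} − 2q_{Kora} = 0, so q_{Mesa} = 43.75 − 0.5q_{Kora}.
For Kora: ∂π/∂q_{Kora} = 189 − 6q_{Kora} − 2q_{Mesa} = 0 ⇒ q_{Kora} = 31.5 − (1/3)q_{Mesa}.
Substituting the second reaction function into the first: q_{Mesa} = 43.75 − 0.5(31.5 − (1/3)q_{Mesa}), which gives (5/6)q_{Mesa} = 28 ⇒ q_{Mesa} = 33.6.
Then q_{Kora} = 31.5 − (1/3)·33.6 = 20.3.

33.6, 20.3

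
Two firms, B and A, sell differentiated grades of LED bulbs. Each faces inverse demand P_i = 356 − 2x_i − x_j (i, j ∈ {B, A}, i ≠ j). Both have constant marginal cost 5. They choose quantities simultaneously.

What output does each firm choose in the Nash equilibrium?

70.2

Firm B's profit: π = x_B(356 − 2x_B − x_A) − 5x_B.
∂π/∂x_B = 351 − 4x_B − x_A = 0 ⇒ x_B = 87.75 − 0.25x_A.
Setting x_B = x_A in the reaction function: x_B = 87.75 − 0.25x_B, so x_B = 87.75 / 1.25 = 70.2.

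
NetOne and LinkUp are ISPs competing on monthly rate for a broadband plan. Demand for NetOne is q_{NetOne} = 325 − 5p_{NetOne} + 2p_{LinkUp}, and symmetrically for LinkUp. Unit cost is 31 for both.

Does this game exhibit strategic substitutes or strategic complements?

NetOne's profit: π = (p_{NetOne} − 31)(325 − 5p_{NetOne} + 2p_{LinkUp}).
∂π/∂p_{NetOne} = 480 − 10p_{NetOne} + 2p_{LinkUp} = 0 ⇒ p_{NetOne} = 48 + 0.2p_{LinkUp}.
The best-response slope dp_{NetOne}/dp_{LinkUp} = 0.2 > 0: the reaction function is upward-sloping, so the choices are strategic complements.

strategic complements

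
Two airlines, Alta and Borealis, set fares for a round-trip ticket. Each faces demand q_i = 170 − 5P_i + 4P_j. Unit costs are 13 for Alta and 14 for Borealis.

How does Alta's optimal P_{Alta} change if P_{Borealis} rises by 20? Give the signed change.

8

Alta's profit: π = (P_{Alta} − 13)(170 − 5P_{Alta} + 4P_{Borealis}).
∂π/∂P_{Alta} = 235 − 10P_{Alta} + 4P_{Borealis} = 0 ⇒ P_{Alta} = 23.5 + 0.4P_{Borealis}.
The reaction-function slope is 0.4, so a 20-unit rise in P_{Borealis} moves P_{Alta} by 0.4 × 20 = 8. Alta's best response rises — the actions are strategic complements.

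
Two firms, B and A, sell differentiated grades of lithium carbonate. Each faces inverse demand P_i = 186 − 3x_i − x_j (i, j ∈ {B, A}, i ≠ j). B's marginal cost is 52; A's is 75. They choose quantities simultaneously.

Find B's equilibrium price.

111.4

Firm B's profit: π = x_B(186 − 3x_B − x_A) − 52x_B.
∂π/∂x_B = 134 − 6x_B − x_A = 0 ⇒ x_B = 67/3 − (1/6)x_A.
Similarly x_A = 18.5 − (1/6)x_B.
Substituting the second reaction function into the first: x_B = 67/3 − (1/6)(18.5 − (1/6)x_B), which gives (35/36)x_B = 19.25 ⇒ x_B = 19.8.
Then x_A = 18.5 − (1/6)·19.8 = 15.2.
P_B = 186 − 3·19.8 − 15.2 = 111.4.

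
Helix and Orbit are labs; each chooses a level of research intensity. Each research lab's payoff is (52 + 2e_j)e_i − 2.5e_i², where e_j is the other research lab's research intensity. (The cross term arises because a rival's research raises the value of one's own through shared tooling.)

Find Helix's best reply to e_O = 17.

Helix's payoff is (52 + 2e_O)e_H − 2.5e_H².
∂π/∂e_H = 52 + 2e_O − 5e_H = 0, so e_H = 10.4 + 0.4e_O.
At e_O = 17: e_H = 10.4 + 0.4·17 = 17.2.

17.2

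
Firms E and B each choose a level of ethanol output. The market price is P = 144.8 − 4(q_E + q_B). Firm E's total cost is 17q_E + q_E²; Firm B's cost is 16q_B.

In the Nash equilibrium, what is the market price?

Firm E's profit: π = q_E(144.8 − 4(q_E + q_B)) − 17q_E − q_E².
∂π/∂q_E = 127.8 − 10q_E − 4q_B = 0, so q_E = 12.78 − 0.4q_B.
For B: ∂π/∂q_B = 128.8 − 8q_B − 4q_E = 0 ⇒ q_B = 16.1 − 0.5q_E.
Plugging q_B into E's best response: q_E = 12.78 − 0.4(16.1 − 0.5q_E) ⇒ 0.8q_E = 6.34, so q_E = 7.925.
Then q_B = 16.1 − 0.5·7.925 = 12.1375.
Equilibrium price: P = 144.8 − 4·20.0625 = 64.55.

64.55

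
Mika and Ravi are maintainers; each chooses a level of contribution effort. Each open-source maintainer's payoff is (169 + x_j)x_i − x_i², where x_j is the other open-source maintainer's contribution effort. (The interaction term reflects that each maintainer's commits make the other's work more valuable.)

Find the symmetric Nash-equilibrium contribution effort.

Mika's payoff is (169 + x_R)x_M − x_M².
∂π/∂x_M = 169 + x_R − 2x_M = 0, so x_M = 84.5 + 0.5x_R.
The game is symmetric, so in equilibrium x_R = x_M: the reaction function gives 0.5x_M = 84.5, hence x_M = 169.

169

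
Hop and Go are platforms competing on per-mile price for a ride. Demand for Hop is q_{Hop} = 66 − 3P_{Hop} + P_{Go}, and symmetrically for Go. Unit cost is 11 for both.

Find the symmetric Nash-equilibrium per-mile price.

Hop's profit: π = (P_{Hop} − 11)(66 − 3P_{Hop} + P_{Go}).
∂π/∂P_{Hop} = 99 − 6P_{Hop} + P_{Go} = 0 ⇒ P_{Hop} = 16.5 + (1/6)P_{Go}.
The game is symmetric, so in equilibrium P_{Go} = P_{Hop}: the reaction function gives (5/6)P_{Hop} = 16.5, hence P_{Hop} = 19.8.

19.8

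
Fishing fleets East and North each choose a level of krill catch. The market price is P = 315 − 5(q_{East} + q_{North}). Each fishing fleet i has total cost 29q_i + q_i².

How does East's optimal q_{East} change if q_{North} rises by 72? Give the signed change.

Fishing fleet East's profit: π = q_{East}(315 − 5(q_{East} + q_{North})) − 29q_{East} − q_{East}².
∂π/∂q_{East} = 286 − 12q_{East} − 5q_{North} = 0, so q_{East} = 143/6 − (5/12)q_{North}.
The reaction-function slope is −5/12, so a 72-unit rise in q_{North} moves q_{East} by −5/12 × 72 = −30. East's best response falls — the actions are strategic substitutes.

-30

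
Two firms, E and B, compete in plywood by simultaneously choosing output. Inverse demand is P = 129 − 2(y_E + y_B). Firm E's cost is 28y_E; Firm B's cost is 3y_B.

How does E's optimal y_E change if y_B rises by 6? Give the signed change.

Firm E's profit: π = y_E(129 − 2(y_E + y_B)) − 28y_E.
∂π/∂y_E = 101 − 4y_E − 2y_B = 0, so y_E = 25.25 − 0.5y_B.
The reaction-function slope is −0.5, so a 6-unit rise in y_B moves y_E by −0.5 × 6 = −3. E's best response falls — the actions are strategic substitutes.

-3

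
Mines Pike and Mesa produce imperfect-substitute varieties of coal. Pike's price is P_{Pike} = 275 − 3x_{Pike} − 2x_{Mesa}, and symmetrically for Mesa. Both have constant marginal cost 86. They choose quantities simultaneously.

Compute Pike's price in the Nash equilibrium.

156.875

Mine Pike's profit: π = x_{Pike}(275 − 3x_{Pike} − 2x_{Mesa}) − 86x_{Pike}.
∂π/∂x_{Pike} = 189 − 6x_{Pike} − 2x_{Mesa} = 0 ⇒ x_{Pike} = 31.5 − (1/3)x_{Mesa}.
Setting x_{Pike} = x_{Mesa} in the reaction function: x_{Pike} = 31.5 − (1/3)x_{Pike}, so x_{Pike} = 31.5 / (4/3) = 23.625.
P_{Pike} = 275 − 3·23.625 − 2·23.625 = 156.875.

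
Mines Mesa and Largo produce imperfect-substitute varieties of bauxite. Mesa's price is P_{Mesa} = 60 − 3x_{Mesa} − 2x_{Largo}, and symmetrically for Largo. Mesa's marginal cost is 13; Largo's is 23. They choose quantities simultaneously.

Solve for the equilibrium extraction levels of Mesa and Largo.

6.5, 4

Mine Mesa's profit: π = x_{Mesa}(60 − 3x_{Mesa} − 2x_{Largo}) − 13x_{Mesa}.
∂π/∂x_{Mesa} = 47 − 6x_{Mesa} − 2x_{Largo} = 0 ⇒ x_{Mesa} = 47/6 − (1/3)x_{Largo}.
Similarly x_{Largo} = 37/6 − (1/3)x_{Mesa}.
Plugging x_{Largo} into Mesa's best response: x_{Mesa} = 47/6 − (1/3)(37/6 − (1/3)x_{Mesa}) ⇒ (8/9)x_{Mesa} = 52/9, so x_{Mesa} = 6.5.
Then x_{Largo} = 37/6 − (1/3)·6.5 = 4.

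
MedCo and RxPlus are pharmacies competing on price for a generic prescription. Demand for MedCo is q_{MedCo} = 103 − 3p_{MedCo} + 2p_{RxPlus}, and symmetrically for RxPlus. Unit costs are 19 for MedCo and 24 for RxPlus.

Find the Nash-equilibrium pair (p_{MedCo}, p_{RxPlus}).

40.9375, 42.8125

MedCo's profit: π = (p_{MedCo} − 19)(103 − 3p_{MedCo} + 2p_{RxPlus}).
∂π/∂p_{MedCo} = 160 − 6p_{MedCo} + 2p_{RxPlus} = 0 ⇒ p_{MedCo} = 80/3 + (1/3)p_{RxPlus}.
Similarly p_{RxPlus} = 175/6 + (1/3)p_{MedCo}.
Substituting the second reaction function into the first: p_{MedCo} = 80/3 + (1/3)(175/6 + (1/3)p_{MedCo}), which gives (8/9)p_{MedCo} = 655/18 ⇒ p_{MedCo} = 40.9375.
Then p_{RxPlus} = 175/6 + (1/3)·40.9375 = 42.8125.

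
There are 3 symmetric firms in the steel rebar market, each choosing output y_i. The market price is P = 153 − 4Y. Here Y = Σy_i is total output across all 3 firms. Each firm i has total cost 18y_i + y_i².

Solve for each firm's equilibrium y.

A representative firm's profit is π_i = y_i(153 − 4Y) − 18y_i − y_i², with Y = y_i + Σ_{j≠i} y_j.
First-order condition: 135 − 10y_i − 4Σ_{j≠i} y_j = 0.
Imposing symmetry (y_j = y for all j) turns Σ_{j≠i} y_j into 2y, so 135 = 18y and y = 7.5.

7.5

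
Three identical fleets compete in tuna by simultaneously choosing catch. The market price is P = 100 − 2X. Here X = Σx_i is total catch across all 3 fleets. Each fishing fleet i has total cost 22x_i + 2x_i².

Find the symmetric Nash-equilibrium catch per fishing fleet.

6.5

A representative fishing fleet's profit is π_i = x_i(100 − 2X) − 22x_i − 2x_i², with X = x_i + Σ_{j≠i} x_j.
First-order condition: 78 − 8x_i − 2Σ_{j≠i} x_j = 0.
Imposing symmetry (x_j = x for all j) turns Σ_{j≠i} x_j into 2x, so 78 = 12x and x = 6.5.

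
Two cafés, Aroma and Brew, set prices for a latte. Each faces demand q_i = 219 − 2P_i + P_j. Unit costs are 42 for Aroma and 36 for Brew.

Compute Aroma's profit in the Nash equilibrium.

6774.48

Aroma's profit: π = (P_{Aroma} − 42)(219 − 2P_{Aroma} + P_{Brew}).
∂π/∂P_{Aroma} = 303 − 4P_{Aroma} + P_{Brew} = 0 ⇒ P_{Aroma} = 75.75 + 0.25P_{Brew}.
Similarly P_{Brew} = 72.75 + 0.25P_{Aroma}.
Plugging P_{Brew} into Aroma's best response: P_{Aroma} = 75.75 + 0.25(72.75 + 0.25P_{Aroma}) ⇒ 0.9375P_{Aroma} = 93.9375, so P_{Aroma} = 100.2.
Then P_{Brew} = 72.75 + 0.25·100.2 = 97.8.
q_{Aroma} = 219 − 2·100.2 + 97.8 = 116.4.
Profit = (100.2 − 42)·116.4 = 6774.48.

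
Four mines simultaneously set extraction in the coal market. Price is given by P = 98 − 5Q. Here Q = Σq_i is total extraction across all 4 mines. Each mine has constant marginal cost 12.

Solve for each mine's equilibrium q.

A representative mine's profit is π_i = q_i(98 − 5Q) − 12q_i, with Q = q_i + Σ_{j≠i} q_j.
First-order condition: 86 − 10q_i − 5Σ_{j≠i} q_j = 0.
With identical mines, set every q_j = q: then 86 − 10q − 15q = 0, i.e. q = 86/25 = 3.44.

3.44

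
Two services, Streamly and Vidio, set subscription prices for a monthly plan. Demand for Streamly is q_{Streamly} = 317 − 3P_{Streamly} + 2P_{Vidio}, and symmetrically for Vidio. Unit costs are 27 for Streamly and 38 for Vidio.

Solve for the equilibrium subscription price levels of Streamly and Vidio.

Streamly's profit: π = (P_{Streamly} − 27)(317 − 3P_{Streamly} + 2P_{Vidio}).
∂π/∂P_{Streamly} = 398 − 6P_{Streamly} + 2P_{Vidio} = 0 ⇒ P_{Streamly} = 199/3 + (1/3)P_{Vidio}.
Similarly P_{Vidio} = 431/6 + (1/3)P_{Streamly}.
Solving the two reaction functions simultaneously: (1 − (1/3)(1/3))P_{Streamly} = 199/3 + (1/3)·(431/6), so (8/9)P_{Streamly} = 1625/18 and P_{Streamly} = 101.5625.
Then P_{Vidio} = 431/6 + (1/3)·101.5625 = 105.6875.

101.5625, 105.6875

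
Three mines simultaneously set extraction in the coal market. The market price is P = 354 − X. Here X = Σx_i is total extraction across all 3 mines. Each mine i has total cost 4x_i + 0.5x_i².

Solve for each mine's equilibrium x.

A representative mine's profit is π_i = x_i(354 − X) − 4x_i − 0.5x_i², with X = x_i + Σ_{j≠i} x_j.
First-order condition: 350 − 3x_i − Σ_{j≠i} x_j = 0.
With identical mines, set every x_j = x: then 350 − 3x − 2x = 0, i.e. x = 350/5 = 70.

70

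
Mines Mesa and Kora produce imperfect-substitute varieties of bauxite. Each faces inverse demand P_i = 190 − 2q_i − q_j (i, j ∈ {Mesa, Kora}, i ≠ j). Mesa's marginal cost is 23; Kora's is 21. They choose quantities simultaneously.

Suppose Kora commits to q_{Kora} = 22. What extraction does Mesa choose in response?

36.25

Mine Mesa's profit: π = q_{Mesa}(190 − 2q_{Mesa} − q_{Kora}) − 23q_{Mesa}.
∂π/∂q_{Mesa} = 167 − 4q_{Mesa} − q_{Kora} = 0 ⇒ q_{Mesa} = 41.75 − 0.25q_{Kora}.
At q_{Kora} = 22: q_{Mesa} = 41.75 − 0.25·22 = 36.25.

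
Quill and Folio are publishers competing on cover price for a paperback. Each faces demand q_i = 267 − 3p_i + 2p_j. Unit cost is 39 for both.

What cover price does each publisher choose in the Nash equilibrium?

Quill's profit: π = (p_{Quill} − 39)(267 − 3p_{Quill} + 2p_{Folio}).
∂π/∂p_{Quill} = 384 − 6p_{Quill} + 2p_{Folio} = 0 ⇒ p_{Quill} = 64 + (1/3)p_{Folio}.
By symmetry p_{Folio} = p_{Quill}; substituting into the reaction function, (2/3)p_{Quill} = 64 and p_{Quill} = 96.

96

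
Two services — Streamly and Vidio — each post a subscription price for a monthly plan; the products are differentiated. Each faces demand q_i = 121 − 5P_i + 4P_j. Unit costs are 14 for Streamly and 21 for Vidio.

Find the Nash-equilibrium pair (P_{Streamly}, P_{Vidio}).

33.5, 36

Streamly's profit: π = (P_{Streamly} − 14)(121 − 5P_{Streamly} + 4P_{Vidio}).
∂π/∂P_{Streamly} = 191 − 10P_{Streamly} + 4P_{Vidio} = 0 ⇒ P_{Streamly} = 19.1 + 0.4P_{Vidio}.
Similarly P_{Vidio} = 22.6 + 0.4P_{Streamly}.
Plugging P_{Vidio} into Streamly's best response: P_{Streamly} = 19.1 + 0.4(22.6 + 0.4P_{Streamly}) ⇒ 0.84P_{Streamly} = 28.14, so P_{Streamly} = 33.5.
Then P_{Vidio} = 22.6 + 0.4·33.5 = 36.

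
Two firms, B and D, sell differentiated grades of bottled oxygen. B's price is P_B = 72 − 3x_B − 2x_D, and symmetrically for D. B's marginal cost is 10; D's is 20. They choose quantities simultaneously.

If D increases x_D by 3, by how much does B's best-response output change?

Firm B's profit: π = x_B(72 − 3x_B − 2x_D) − 10x_B.
∂π/∂x_B = 62 − 6x_B − 2x_D = 0 ⇒ x_B = 31/3 − (1/3)x_D.
The reaction-function slope is −1/3, so a 3-unit rise in x_D moves x_B by −1/3 × 3 = −1. B's best response falls — the actions are strategic substitutes.

-1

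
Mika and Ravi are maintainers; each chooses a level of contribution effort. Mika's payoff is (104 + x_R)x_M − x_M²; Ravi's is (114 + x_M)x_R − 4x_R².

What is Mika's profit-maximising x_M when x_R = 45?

Expanding Mika's payoff: 104x_M + x_Rx_M − x_M².
∂π/∂x_M = 104 + x_R − 2x_M = 0, so x_M = 52 + 0.5x_R.
At x_R = 45: x_M = 52 + 0.5·45 = 74.5.

74.5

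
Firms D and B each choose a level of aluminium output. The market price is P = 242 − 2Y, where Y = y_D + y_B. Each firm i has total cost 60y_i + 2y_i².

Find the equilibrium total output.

Firm D's profit: π = y_D(242 − 2(y_D + y_B)) − 60y_D − 2y_D².
∂π/∂y_D = 182 − 8y_D − 2y_B = 0, so y_D = 22.75 − 0.25y_B.
Setting y_D = y_B in the reaction function: y_D = 22.75 − 0.25y_D, so y_D = 22.75 / 1.25 = 18.2.
Total output: 18.2 + 18.2 = 36.4.

36.4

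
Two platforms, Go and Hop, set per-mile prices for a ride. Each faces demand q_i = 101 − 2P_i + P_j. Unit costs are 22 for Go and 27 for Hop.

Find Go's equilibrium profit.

Go's profit: π = (P_{Go} − 22)(101 − 2P_{Go} + P_{Hop}).
∂π/∂P_{Go} = 145 − 4P_{Go} + P_{Hop} = 0 ⇒ P_{Go} = 36.25 + 0.25P_{Hop}.
Similarly P_{Hop} = 38.75 + 0.25P_{Go}.
Solving the two reaction functions simultaneously: (1 − (0.25)(0.25))P_{Go} = 36.25 + 0.25·38.75, so 0.9375P_{Go} = 45.9375 and P_{Go} = 49.
Then P_{Hop} = 38.75 + 0.25·49 = 51.
q_{Go} = 101 − 2·49 + 51 = 54.
Profit = (49 − 22)·54 = 1458.

1458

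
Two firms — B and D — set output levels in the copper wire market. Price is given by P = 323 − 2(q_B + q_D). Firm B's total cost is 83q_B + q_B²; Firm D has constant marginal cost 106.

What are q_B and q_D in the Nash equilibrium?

26.3, 41.1

Firm B's profit: π = q_B(323 − 2(q_B + q_D)) − 83q_B − q_B².
∂π/∂q_B = 240 − 6q_B − 2q_D = 0, so q_B = 40 − (1/3)q_D.
For D: ∂π/∂q_D = 217 − 4q_D − 2q_B = 0 ⇒ q_D = 54.25 − 0.5q_B.
Solving the two reaction functions simultaneously: (1 − (−1/3)(−0.5))q_B = 40 − (1/3)·54.25, so (5/6)q_B = 263/12 and q_B = 26.3.
Then q_D = 54.25 − 0.5·26.3 = 41.1.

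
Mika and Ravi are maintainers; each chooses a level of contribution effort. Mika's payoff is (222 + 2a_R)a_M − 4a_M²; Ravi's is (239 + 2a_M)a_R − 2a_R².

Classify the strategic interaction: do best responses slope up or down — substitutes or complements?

Expanding Mika's payoff: 222a_M + 2a_Ra_M − 4a_M².
∂π/∂a_M = 222 + 2a_R − 8a_M = 0, so a_M = 27.75 + 0.25a_R.
The best-response slope da_M/da_R = 0.25 > 0: the reaction function is upward-sloping, so the choices are strategic complements.

strategic complements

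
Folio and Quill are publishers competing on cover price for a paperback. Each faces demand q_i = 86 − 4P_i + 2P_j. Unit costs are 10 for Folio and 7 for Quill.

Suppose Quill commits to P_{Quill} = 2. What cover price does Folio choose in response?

16.25

Folio's profit: π = (P_{Folio} − 10)(86 − 4P_{Folio} + 2P_{Quill}).
∂π/∂P_{Folio} = 126 − 8P_{Folio} + 2P_{Quill} = 0 ⇒ P_{Folio} = 15.75 + 0.25P_{Quill}.
At P_{Quill} = 2: P_{Folio} = 15.75 + 0.25·2 = 16.25.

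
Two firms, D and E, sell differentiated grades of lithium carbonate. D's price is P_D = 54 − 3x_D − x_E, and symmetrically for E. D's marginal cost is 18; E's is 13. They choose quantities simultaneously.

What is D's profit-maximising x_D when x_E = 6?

Firm D's profit: π = x_D(54 − 3x_D − x_E) − 18x_D.
∂π/∂x_D = 36 − 6x_D − x_E = 0 ⇒ x_D = 6 − (1/6)x_E.
At x_E = 6: x_D = 6 − (1/6)·6 = 5.

5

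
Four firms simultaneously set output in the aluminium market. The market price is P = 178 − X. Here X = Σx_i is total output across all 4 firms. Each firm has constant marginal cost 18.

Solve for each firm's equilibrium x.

32

A representative firm's profit is π_i = x_i(178 − X) − 18x_i, with X = x_i + Σ_{j≠i} x_j.
First-order condition: 160 − 2x_i − Σ_{j≠i} x_j = 0.
Imposing symmetry (x_j = x for all j) turns Σ_{j≠i} x_j into 3x, so 160 = 5x and x = 32.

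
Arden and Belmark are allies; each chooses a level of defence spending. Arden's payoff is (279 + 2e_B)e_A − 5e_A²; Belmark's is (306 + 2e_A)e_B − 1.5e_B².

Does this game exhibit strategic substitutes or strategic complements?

strategic complements

Expanding Arden's payoff: 279e_A + 2e_Be_A − 5e_A².
∂π/∂e_A = 279 + 2e_B − 10e_A = 0, so e_A = 27.9 + 0.2e_B.
The best-response slope de_A/de_B = 0.2 > 0: the reaction function is upward-sloping, so the choices are strategic complements.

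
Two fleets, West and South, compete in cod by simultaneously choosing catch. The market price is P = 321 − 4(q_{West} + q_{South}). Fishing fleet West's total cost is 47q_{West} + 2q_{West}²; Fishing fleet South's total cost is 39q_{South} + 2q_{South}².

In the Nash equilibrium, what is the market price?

182

Fishing fleet West's profit: π = q_{West}(321 − 4(q_{West} + q_{South})) − 47q_{West} − 2q_{West}².
∂π/∂q_{West} = 274 − 12q_{West} − 4q_{South} = 0, so q_{West} = 137/6 − (1/3)q_{South}.
By the same steps for South: q_{South} = 23.5 − (1/3)q_{West}.
Solving the two reaction functions simultaneously: (1 − (−1/3)(−1/3))q_{West} = 137/6 − (1/3)·23.5, so (8/9)q_{West} = 15 and q_{West} = 16.875.
Then q_{South} = 23.5 − (1/3)·16.875 = 17.875.
Equilibrium price: P = 321 − 4·34.75 = 182.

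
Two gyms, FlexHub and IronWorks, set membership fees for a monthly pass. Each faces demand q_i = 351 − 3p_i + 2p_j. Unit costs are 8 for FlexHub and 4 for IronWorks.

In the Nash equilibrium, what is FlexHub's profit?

21675

FlexHub's profit: π = (p_{FlexHub} − 8)(351 − 3p_{FlexHub} + 2p_{IronWorks}).
∂π/∂p_{FlexHub} = 375 − 6p_{FlexHub} + 2p_{IronWorks} = 0 ⇒ p_{FlexHub} = 62.5 + (1/3)p_{IronWorks}.
Similarly p_{IronWorks} = 60.5 + (1/3)p_{FlexHub}.
Solving the two reaction functions simultaneously: (1 − (1/3)(1/3))p_{FlexHub} = 62.5 + (1/3)·60.5, so (8/9)p_{FlexHub} = 248/3 and p_{FlexHub} = 93.
Then p_{IronWorks} = 60.5 + (1/3)·93 = 91.5.
q_{FlexHub} = 351 − 3·93 + 2·91.5 = 255.
Profit = (93 − 8)·255 = 21675.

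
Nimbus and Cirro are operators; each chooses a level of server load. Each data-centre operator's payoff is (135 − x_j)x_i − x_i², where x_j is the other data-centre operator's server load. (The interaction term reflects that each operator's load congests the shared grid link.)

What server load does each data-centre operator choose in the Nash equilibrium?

45

Nimbus's payoff is (135 − x_C)x_N − x_N².
∂π/∂x_N = 135 − x_C − 2x_N = 0, so x_N = 67.5 − 0.5x_C.
By symmetry x_C = x_N; substituting into the reaction function, 1.5x_N = 67.5 and x_N = 45.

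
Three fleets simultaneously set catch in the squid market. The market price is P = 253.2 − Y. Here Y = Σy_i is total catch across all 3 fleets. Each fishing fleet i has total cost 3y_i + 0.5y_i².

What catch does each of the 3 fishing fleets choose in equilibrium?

50.04

A representative fishing fleet's profit is π_i = y_i(253.2 − Y) − 3y_i − 0.5y_i², with Y = y_i + Σ_{j≠i} y_j.
First-order condition: 250.2 − 3y_i − Σ_{j≠i} y_j = 0.
In a symmetric equilibrium every fishing fleet chooses the same y, so Σ_{j≠i} y_j = 2y. The condition becomes 250.2 − 5y = 0, giving y = 250.2/5 = 50.04.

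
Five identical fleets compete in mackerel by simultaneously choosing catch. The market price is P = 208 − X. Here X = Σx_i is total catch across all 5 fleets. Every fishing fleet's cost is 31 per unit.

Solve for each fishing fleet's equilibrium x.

29.5

A representative fishing fleet's profit is π_i = x_i(208 − X) − 31x_i, with X = x_i + Σ_{j≠i} x_j.
First-order condition: 177 − 2x_i − Σ_{j≠i} x_j = 0.
Imposing symmetry (x_j = x for all j) turns Σ_{j≠i} x_j into 4x, so 177 = 6x and x = 29.5.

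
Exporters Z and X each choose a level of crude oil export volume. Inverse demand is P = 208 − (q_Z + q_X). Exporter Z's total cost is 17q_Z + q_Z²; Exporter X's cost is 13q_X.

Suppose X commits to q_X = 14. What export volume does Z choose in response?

44.25

Exporter Z's profit: π = q_Z(208 − (q_Z + q_X)) − 17q_Z − q_Z².
∂π/∂q_Z = 191 − 4q_Z − q_X = 0, so q_Z = 47.75 − 0.25q_X.
At q_X = 14: q_Z = 47.75 − 0.25·14 = 44.25.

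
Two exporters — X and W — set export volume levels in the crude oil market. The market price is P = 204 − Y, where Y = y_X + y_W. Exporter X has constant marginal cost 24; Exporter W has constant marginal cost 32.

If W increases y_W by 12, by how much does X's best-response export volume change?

-6

Exporter X's profit: π = y_X(204 − (y_X + y_W)) − 24y_X.
∂π/∂y_X = 180 − 2y_X − y_W = 0, so y_X = 90 − 0.5y_W.
The reaction-function slope is −0.5, so a 12-unit rise in y_W moves y_X by −0.5 × 12 = −6. X's best response falls — the actions are strategic substitutes.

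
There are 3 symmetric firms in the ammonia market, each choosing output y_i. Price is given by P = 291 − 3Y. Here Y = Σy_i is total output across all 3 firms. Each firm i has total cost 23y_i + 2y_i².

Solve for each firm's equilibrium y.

A representative firm's profit is π_i = y_i(291 − 3Y) − 23y_i − 2y_i², with Y = y_i + Σ_{j≠i} y_j.
First-order condition: 268 − 10y_i − 3Σ_{j≠i} y_j = 0.
In a symmetric equilibrium every firm chooses the same y, so Σ_{j≠i} y_j = 2y. The condition becomes 268 − 16y = 0, giving y = 268/16 = 16.75.

16.75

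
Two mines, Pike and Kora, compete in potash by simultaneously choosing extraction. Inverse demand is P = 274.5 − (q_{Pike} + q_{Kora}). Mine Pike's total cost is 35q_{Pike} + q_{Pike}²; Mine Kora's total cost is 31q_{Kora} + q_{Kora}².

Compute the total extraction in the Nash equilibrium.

96.6

Mine Pike's profit: π = q_{Pike}(274.5 − (q_{Pike} + q_{Kora})) − 35q_{Pike} − q_{Pike}².
∂π/∂q_{Pike} = 239.5 − 4q_{Pike} − q_{Kora} = 0, so q_{Pike} = 59.875 − 0.25q_{Kora}.
By the same steps for Kora: q_{Kora} = 60.875 − 0.25q_{Pike}.
Plugging q_{Kora} into Pike's best response: q_{Pike} = 59.875 − 0.25(60.875 − 0.25q_{Pike}) ⇒ 0.9375q_{Pike} = 1429/32, so q_{Pike} = 1429/30.
Then q_{Kora} = 60.875 − 0.25·(1429/30) = 1469/30.
Total extraction: 1429/30 + 1469/30 = 96.6.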